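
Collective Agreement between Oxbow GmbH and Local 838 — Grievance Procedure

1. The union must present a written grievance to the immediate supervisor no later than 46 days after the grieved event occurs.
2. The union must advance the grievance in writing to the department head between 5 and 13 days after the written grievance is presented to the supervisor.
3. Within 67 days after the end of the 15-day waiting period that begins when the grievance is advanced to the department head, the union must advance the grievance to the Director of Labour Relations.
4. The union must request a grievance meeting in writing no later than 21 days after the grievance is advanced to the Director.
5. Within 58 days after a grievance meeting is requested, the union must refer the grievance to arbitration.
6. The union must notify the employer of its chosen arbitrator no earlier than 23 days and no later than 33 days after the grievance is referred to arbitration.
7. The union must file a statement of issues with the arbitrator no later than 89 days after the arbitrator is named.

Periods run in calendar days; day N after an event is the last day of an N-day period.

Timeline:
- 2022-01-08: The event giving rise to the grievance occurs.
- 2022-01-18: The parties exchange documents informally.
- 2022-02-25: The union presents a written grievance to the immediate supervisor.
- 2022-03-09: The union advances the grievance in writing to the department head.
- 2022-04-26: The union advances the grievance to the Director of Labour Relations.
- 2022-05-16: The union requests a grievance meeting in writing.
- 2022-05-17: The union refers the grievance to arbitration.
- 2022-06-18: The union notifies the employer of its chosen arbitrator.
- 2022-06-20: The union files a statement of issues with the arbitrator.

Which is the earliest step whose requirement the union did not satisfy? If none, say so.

Step 1: 46 days after 2022-01-08 (when the grieved event occurs) is 2022-02-23; 2022-02-25 misses that deadline by 2 days.

Step 1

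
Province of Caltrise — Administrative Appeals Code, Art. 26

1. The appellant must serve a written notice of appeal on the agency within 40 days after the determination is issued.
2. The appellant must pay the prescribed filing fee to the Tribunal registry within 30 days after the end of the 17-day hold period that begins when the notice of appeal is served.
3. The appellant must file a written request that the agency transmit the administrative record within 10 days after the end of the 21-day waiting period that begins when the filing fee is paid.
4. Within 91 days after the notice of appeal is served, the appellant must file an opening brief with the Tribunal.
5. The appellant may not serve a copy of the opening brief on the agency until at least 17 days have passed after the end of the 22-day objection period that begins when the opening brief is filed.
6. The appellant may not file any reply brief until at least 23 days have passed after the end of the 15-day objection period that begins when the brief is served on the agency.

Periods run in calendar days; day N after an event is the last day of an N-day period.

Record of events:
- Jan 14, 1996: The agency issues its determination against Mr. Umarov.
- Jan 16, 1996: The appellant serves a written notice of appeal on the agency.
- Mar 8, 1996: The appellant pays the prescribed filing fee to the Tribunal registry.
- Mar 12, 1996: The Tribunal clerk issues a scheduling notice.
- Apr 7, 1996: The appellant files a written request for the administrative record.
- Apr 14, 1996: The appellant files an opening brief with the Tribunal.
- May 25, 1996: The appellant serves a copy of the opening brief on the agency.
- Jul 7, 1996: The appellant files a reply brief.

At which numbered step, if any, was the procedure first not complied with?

Step 2

Step 1 — counting 40 days from Jan 14, 1996 (when the determination is issued) gives a deadline of Feb 23, 1996; Jan 16, 1996 is within that limit.
Step 2 — counting 30 days from Feb 2, 1996 (end of the 17-day hold period, which began when the notice of appeal is served on Jan 16, 1996) gives a deadline of Mar 3, 1996; done Mar 8, 1996 — 5 days late.
The analysis stops there.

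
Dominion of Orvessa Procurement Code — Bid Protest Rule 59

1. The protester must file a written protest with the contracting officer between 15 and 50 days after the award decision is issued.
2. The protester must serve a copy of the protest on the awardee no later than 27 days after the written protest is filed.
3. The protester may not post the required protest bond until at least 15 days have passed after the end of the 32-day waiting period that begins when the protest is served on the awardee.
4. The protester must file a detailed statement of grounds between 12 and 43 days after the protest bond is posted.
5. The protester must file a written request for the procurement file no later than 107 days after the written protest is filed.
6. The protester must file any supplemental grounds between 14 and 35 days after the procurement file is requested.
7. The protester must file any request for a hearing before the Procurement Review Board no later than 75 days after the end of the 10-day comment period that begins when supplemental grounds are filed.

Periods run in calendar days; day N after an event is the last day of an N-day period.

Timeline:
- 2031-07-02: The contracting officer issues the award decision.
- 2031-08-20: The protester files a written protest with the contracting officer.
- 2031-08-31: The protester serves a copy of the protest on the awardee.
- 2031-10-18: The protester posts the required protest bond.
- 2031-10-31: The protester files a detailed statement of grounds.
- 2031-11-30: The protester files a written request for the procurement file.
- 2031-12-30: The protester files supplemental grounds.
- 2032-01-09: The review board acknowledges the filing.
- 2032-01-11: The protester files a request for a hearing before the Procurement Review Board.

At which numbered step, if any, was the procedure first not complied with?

None — every step was satisfied

(1) the permitted window runs from 2031-07-02 + 15 = 2031-07-17 to 2031-07-02 + 50 = 2031-08-21; 2031-08-20 falls inside that range.
(2) due by 2031-08-20 + 27 days = 2031-09-16; 2031-08-31 is within that limit.
(3) permitted from 2031-10-02 + 15 days = 2031-10-17 onward; done 2031-10-18 — permitted.
(4) the permitted window runs from 2031-10-18 + 12 = 2031-10-30 to 2031-10-18 + 43 = 2031-11-30; 2031-10-31 falls inside that range.
(5) due by 2031-08-20 + 107 days = 2031-12-05; completed 2031-11-30, before the deadline.
(6) the permitted window runs from 2031-11-30 + 14 = 2031-12-14 to 2031-11-30 + 35 = 2032-01-04; done 2031-12-30, which is between those dates.
(7) due by 2032-01-09 + 75 days = 2032-03-24; completed 2032-01-11, before the deadline.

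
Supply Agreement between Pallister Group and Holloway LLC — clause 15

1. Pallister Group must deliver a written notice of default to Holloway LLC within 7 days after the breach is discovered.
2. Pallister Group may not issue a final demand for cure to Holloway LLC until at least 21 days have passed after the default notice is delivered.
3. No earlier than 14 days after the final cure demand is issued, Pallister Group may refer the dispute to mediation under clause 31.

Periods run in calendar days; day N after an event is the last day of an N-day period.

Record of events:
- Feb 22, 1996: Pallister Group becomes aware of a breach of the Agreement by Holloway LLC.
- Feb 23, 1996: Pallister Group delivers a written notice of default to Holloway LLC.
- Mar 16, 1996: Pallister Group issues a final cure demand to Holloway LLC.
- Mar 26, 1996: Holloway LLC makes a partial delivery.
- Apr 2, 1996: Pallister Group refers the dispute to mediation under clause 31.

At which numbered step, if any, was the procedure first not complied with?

Step 1: 7 days after Feb 22, 1996 (when the breach is discovered) is Feb 29, 1996; done Feb 23, 1996 — timely.
Step 2: the earliest permitted date is 21 days after Feb 23, 1996 (when the default notice is delivered), i.e. Mar 15, 1996; Mar 16, 1996 is on or after that date.
Step 3: the earliest permitted date is 14 days after Mar 16, 1996 (when the final cure demand is issued), i.e. Mar 30, 1996; done Apr 2, 1996, after the minimum wait.

None — every step was satisfied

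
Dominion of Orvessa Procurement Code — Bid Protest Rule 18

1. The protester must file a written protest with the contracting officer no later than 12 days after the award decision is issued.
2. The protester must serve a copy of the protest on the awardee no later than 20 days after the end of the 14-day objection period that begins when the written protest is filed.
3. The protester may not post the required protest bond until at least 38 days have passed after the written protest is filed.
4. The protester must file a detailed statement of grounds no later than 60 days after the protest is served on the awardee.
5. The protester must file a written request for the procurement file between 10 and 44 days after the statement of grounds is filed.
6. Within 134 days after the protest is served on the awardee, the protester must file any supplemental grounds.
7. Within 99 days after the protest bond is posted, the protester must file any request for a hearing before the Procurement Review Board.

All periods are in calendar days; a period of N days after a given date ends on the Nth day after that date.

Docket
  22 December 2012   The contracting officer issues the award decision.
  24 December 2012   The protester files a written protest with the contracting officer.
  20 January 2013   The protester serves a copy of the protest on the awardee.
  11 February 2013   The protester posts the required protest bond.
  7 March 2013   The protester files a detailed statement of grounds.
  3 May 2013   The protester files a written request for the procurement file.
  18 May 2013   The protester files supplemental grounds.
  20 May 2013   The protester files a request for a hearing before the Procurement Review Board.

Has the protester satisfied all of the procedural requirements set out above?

No

Step 1 — counting 12 days from 22 December 2012 (when the award decision is issued) gives a deadline of 3 January 2013; 24 December 2012 is within that limit.
Step 2 — counting 20 days from 7 January 2013 (end of the 14-day objection period, which began when the written protest is filed on 24 December 2012) gives a deadline of 27 January 2013; 20 January 2013 is within that limit.
Step 3 — must wait 38 days from 24 December 2012 (when the written protest is filed), so not before 31 January 2013; 11 February 2013 is on or after that date.
Step 4 — counting 60 days from 20 January 2013 (when the protest is served on the awardee) gives a deadline of 21 March 2013; 7 March 2013 is within that limit.
Step 5 — 10 and 44 days from 7 March 2013 (when the statement of grounds is filed) are 17 March 2013 and 20 April 2013 respectively; 3 May 2013 is 13 days past the end of the window.
The analysis stops there.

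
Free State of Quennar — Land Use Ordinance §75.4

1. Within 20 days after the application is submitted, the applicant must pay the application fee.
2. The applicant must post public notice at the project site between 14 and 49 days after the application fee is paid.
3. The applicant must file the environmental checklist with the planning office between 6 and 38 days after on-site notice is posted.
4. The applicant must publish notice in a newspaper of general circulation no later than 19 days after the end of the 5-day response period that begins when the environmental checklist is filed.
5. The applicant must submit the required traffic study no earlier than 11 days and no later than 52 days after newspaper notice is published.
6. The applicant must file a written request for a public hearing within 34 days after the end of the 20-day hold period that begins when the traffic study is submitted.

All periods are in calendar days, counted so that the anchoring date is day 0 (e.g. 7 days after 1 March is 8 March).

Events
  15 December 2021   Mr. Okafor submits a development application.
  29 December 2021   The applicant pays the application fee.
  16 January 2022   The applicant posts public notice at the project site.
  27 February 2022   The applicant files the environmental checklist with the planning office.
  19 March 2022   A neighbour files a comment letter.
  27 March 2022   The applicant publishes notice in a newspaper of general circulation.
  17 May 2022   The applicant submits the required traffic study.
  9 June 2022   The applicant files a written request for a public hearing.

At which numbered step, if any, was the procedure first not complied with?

(1) due by 15 December 2021 + 20 days = 4 January 2022; done 29 December 2021 — timely.
(2) the permitted window runs from 29 December 2021 + 14 = 12 January 2022 to 29 December 2021 + 49 = 16 February 2022; 16 January 2022 falls inside that range.
(3) the permitted window runs from 16 January 2022 + 6 = 22 January 2022 to 16 January 2022 + 38 = 23 February 2022; 27 February 2022 is 4 days past the end of the window.
No need to go further; step 3 was not satisfied.

Step 3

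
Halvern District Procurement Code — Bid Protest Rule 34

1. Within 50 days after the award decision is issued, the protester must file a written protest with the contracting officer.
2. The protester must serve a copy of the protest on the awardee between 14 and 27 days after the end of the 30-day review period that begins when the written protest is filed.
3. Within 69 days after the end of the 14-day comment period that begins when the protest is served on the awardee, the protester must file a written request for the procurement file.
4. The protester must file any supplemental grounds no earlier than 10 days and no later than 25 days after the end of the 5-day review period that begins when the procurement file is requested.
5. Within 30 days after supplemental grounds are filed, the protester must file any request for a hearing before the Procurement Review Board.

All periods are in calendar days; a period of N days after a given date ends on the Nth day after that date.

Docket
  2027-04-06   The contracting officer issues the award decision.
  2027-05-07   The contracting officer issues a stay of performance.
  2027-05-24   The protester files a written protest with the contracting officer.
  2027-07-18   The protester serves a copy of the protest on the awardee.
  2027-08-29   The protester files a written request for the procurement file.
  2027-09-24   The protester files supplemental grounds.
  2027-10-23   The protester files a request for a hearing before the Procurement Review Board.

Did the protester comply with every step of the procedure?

(1) due by 2027-04-06 + 50 days = 2027-05-26; 2027-05-24 is within that limit.
(2) the permitted window runs from 2027-06-23 + 14 = 2027-07-07 to 2027-06-23 + 27 = 2027-07-20; 2027-07-18 falls inside that range.
(3) due by 2027-08-01 + 69 days = 2027-10-09; done 2027-08-29 — timely.
(4) the permitted window runs from 2027-09-03 + 10 = 2027-09-13 to 2027-09-03 + 25 = 2027-09-28; done 2027-09-24, which is between those dates.
(5) due by 2027-09-24 + 30 days = 2027-10-24; done 2027-10-23 — timely.

Yes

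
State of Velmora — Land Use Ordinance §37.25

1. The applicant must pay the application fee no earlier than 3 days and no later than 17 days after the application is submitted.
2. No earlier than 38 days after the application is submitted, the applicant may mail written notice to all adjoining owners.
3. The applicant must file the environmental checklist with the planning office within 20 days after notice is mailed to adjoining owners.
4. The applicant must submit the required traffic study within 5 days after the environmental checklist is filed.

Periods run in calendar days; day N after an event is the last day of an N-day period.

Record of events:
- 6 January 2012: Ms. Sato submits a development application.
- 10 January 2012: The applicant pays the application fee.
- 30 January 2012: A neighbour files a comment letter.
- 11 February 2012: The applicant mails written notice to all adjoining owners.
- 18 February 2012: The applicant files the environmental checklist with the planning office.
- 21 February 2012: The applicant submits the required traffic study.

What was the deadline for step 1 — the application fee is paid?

Step 1 runs from 6 January 2012, when the application is submitted. The window is 3–17 days after 6 January 2012; it closes on 23 January 2012.

23 January 2012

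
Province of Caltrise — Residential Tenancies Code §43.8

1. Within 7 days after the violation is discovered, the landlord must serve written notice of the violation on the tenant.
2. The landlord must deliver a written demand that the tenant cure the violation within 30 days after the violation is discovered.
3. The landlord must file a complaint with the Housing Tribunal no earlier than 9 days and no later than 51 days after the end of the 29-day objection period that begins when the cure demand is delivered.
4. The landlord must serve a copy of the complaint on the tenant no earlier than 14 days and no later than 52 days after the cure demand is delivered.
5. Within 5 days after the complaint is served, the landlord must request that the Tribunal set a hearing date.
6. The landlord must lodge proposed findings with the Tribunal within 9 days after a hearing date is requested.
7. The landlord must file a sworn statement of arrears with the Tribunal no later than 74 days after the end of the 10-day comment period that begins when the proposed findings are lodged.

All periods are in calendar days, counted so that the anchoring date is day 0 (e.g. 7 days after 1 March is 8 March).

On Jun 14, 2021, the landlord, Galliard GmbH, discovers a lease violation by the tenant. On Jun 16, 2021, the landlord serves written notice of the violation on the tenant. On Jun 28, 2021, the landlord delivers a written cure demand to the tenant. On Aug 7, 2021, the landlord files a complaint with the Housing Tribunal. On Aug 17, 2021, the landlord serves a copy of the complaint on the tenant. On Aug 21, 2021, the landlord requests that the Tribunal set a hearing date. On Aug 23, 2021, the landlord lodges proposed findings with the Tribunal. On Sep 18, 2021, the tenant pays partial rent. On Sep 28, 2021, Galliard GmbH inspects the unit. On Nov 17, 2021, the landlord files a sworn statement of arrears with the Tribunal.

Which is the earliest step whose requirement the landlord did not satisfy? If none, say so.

Step 7

Step 1: 7 days after Jun 14, 2021 (when the violation is discovered) is Jun 21, 2021; Jun 16, 2021 is within that limit.
Step 2: 30 days after Jun 14, 2021 (when the violation is discovered) is Jul 14, 2021; completed Jun 28, 2021, before the deadline.
Step 3: the window is 9–51 days after Jul 27, 2021 (end of the 29-day objection period, which began when the cure demand is delivered on Jun 28, 2021), so Aug 5, 2021 through Sep 16, 2021; Aug 7, 2021 falls inside that range.
Step 4: the window is 14–52 days after Jun 28, 2021 (when the cure demand is delivered), so Jul 12, 2021 through Aug 19, 2021; Aug 17, 2021 falls inside that range.
Step 5: 5 days after Aug 17, 2021 (when the complaint is served) is Aug 22, 2021; completed Aug 21, 2021, before the deadline.
Step 6: 9 days after Aug 21, 2021 (when a hearing date is requested) is Aug 30, 2021; Aug 23, 2021 is within that limit.
Step 7: 74 days after Sep 2, 2021 (end of the 10-day comment period, which began when the proposed findings are lodged on Aug 23, 2021) is Nov 15, 2021; not done until Nov 17, 2021, 2 days after the deadline.
The procedure was therefore not followed at step 7.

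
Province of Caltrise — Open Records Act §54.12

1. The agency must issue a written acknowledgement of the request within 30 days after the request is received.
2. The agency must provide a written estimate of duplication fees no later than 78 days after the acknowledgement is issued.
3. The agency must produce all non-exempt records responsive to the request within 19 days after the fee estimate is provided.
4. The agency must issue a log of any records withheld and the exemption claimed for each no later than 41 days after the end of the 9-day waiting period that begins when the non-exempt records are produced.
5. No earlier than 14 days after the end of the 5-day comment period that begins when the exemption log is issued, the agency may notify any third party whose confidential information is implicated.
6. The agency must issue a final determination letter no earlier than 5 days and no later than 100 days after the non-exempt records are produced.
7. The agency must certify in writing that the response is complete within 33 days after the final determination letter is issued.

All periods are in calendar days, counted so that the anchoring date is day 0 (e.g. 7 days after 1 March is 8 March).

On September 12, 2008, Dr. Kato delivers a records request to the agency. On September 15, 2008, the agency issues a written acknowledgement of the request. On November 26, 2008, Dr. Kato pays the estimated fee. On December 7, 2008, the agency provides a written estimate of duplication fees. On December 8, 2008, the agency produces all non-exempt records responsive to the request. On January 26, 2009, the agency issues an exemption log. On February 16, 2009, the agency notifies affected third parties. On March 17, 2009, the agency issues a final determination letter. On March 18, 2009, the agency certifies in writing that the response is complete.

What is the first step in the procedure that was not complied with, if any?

Step 1 — counting 30 days from September 12, 2008 (when the request is received) gives a deadline of October 12, 2008; completed September 15, 2008, before the deadline.
Step 2 — counting 78 days from September 15, 2008 (when the acknowledgement is issued) gives a deadline of December 2, 2008; December 7, 2008 misses that deadline by 5 days.
No need to go further; step 2 was not satisfied.

Step 2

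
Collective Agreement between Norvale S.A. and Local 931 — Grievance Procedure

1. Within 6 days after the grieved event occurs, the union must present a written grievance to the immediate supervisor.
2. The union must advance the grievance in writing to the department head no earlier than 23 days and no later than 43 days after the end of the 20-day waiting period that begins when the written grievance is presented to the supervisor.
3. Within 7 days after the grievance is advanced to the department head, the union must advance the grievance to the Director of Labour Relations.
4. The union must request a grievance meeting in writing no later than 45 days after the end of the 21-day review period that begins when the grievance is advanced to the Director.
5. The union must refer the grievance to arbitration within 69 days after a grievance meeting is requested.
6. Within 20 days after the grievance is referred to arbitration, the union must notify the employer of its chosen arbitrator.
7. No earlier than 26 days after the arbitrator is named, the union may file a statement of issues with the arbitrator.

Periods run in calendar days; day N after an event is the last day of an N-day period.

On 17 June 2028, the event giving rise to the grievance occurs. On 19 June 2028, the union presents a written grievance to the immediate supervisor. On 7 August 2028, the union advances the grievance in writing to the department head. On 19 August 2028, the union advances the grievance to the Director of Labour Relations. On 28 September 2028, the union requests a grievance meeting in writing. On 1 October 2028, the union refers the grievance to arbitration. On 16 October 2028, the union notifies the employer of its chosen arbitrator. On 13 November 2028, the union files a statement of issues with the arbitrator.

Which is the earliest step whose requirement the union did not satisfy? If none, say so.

Step 3

(1) due by 17 June 2028 + 6 days = 23 June 2028; completed 19 June 2028, before the deadline.
(2) the permitted window runs from 9 July 2028 + 23 = 1 August 2028 to 9 July 2028 + 43 = 21 August 2028; 7 August 2028 falls inside that range.
(3) due by 7 August 2028 + 7 days = 14 August 2028; 19 August 2028 misses that deadline by 5 days.
The analysis stops there.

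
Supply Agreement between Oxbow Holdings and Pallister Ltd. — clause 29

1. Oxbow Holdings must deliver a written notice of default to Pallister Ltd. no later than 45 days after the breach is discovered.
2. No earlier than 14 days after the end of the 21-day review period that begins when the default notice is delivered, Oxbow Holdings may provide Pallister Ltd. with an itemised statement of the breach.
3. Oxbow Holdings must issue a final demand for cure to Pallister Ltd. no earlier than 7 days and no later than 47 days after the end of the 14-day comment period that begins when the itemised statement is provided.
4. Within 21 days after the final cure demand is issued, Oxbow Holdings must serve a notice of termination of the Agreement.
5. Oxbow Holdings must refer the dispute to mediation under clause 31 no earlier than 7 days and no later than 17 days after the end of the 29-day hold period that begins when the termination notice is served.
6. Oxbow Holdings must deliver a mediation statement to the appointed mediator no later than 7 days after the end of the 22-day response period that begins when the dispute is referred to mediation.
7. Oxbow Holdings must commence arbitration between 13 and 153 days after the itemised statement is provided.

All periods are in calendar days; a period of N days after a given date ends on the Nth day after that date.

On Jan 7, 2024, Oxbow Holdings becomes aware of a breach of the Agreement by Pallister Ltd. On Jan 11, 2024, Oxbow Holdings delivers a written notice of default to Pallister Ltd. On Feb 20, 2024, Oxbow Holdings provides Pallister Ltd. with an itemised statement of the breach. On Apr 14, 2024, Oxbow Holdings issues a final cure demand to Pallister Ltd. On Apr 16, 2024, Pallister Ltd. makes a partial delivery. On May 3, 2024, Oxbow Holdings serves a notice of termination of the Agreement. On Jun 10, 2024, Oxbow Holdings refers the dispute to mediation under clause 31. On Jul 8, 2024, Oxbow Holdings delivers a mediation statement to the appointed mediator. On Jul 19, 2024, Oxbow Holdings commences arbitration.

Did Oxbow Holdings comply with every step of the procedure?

Yes

Step 1 — counting 45 days from Jan 7, 2024 (when the breach is discovered) gives a deadline of Feb 21, 2024; done Jan 11, 2024 — timely.
Step 2 — must wait 14 days from Feb 1, 2024 (end of the 21-day review period, which began when the default notice is delivered on Jan 11, 2024), so not before Feb 15, 2024; Feb 20, 2024 is on or after that date.
Step 3 — 7 and 47 days from Mar 5, 2024 (end of the 14-day comment period, which began when the itemised statement is provided on Feb 20, 2024) are Mar 12, 2024 and Apr 21, 2024 respectively; done Apr 14, 2024, which is between those dates.
Step 4 — counting 21 days from Apr 14, 2024 (when the final cure demand is issued) gives a deadline of May 5, 2024; May 3, 2024 is within that limit.
Step 5 — 7 and 17 days from Jun 1, 2024 (end of the 29-day hold period, which began when the termination notice is served on May 3, 2024) are Jun 8, 2024 and Jun 18, 2024 respectively; done Jun 10, 2024 — within the window.
Step 6 — counting 7 days from Jul 2, 2024 (end of the 22-day response period, which began when the dispute is referred to mediation on Jun 10, 2024) gives a deadline of Jul 9, 2024; Jul 8, 2024 is within that limit.
Step 7 — 13 and 153 days from Feb 20, 2024 (when the itemised statement is provided) are Mar 4, 2024 and Jul 22, 2024 respectively; Jul 19, 2024 falls inside that range.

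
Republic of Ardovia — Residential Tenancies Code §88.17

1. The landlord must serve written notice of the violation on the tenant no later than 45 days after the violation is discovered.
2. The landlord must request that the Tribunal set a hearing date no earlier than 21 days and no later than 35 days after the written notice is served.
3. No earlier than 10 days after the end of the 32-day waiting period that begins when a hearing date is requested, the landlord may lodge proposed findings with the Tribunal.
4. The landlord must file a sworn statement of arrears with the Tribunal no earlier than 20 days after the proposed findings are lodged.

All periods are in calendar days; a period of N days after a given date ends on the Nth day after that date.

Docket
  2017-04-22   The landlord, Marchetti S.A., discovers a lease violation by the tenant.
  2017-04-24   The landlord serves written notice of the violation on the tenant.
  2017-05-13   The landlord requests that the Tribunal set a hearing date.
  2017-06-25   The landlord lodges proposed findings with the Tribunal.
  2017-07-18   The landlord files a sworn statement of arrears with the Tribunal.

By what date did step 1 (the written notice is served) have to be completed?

2017-06-06

Step 1 runs from 2017-04-22, when the violation is discovered. 45 days after 2017-04-22 is 2017-06-06.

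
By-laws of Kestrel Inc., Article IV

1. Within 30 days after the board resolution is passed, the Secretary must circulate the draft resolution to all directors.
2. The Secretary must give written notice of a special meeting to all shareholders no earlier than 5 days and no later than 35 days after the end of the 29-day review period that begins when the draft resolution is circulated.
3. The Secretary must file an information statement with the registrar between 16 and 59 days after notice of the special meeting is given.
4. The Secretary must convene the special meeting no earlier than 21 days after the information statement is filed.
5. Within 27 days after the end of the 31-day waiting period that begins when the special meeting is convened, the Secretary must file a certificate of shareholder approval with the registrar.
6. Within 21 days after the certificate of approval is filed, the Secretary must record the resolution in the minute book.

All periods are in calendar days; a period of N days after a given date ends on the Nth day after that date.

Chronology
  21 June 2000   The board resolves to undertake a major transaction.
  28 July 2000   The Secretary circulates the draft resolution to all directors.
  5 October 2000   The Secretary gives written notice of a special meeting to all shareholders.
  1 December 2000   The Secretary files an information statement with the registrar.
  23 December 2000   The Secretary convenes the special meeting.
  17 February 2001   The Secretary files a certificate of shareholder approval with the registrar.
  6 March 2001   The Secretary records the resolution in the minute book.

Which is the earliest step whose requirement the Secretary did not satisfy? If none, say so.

Step 1: 30 days after 21 June 2000 (when the board resolution is passed) is 21 July 2000; done 28 July 2000 — 7 days late.

Step 1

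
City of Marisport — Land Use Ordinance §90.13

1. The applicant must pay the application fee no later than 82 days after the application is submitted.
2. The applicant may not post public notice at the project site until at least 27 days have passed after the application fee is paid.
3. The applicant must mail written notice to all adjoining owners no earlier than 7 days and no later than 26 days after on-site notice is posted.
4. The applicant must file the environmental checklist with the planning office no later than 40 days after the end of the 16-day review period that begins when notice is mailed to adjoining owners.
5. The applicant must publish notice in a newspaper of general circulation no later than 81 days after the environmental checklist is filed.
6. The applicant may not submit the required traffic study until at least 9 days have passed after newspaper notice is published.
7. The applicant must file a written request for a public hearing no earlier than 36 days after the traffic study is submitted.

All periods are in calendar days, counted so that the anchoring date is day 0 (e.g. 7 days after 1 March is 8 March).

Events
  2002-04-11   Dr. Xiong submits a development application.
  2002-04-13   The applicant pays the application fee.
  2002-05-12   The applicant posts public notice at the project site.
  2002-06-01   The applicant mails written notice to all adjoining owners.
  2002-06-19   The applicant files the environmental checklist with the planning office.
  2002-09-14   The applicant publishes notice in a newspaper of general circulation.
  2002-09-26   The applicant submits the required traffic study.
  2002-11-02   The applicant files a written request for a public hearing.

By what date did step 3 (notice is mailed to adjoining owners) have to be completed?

Step 3 runs from 2002-05-12, when on-site notice is posted. The window is 7–26 days after 2002-05-12; it closes on 2002-06-07.

2002-06-07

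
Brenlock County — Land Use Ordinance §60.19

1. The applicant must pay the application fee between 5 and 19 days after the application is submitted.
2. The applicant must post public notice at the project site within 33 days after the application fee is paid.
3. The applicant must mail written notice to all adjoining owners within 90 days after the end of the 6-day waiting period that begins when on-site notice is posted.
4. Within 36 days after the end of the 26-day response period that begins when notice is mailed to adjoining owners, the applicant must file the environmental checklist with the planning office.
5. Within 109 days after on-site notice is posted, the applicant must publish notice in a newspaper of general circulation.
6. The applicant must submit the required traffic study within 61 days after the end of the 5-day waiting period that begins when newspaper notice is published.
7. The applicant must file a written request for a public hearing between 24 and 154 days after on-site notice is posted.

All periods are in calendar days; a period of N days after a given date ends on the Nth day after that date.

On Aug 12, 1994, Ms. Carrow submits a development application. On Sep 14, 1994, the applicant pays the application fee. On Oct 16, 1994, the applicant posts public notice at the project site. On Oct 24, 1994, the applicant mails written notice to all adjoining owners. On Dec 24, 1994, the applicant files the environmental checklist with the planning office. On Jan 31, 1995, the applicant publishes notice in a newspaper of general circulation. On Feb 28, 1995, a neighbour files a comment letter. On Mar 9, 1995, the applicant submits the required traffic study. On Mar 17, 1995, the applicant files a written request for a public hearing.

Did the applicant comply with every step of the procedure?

No

(1) the permitted window runs from Aug 12, 1994 + 5 = Aug 17, 1994 to Aug 12, 1994 + 19 = Aug 31, 1994; Sep 14, 1994 is 14 days past the end of the window.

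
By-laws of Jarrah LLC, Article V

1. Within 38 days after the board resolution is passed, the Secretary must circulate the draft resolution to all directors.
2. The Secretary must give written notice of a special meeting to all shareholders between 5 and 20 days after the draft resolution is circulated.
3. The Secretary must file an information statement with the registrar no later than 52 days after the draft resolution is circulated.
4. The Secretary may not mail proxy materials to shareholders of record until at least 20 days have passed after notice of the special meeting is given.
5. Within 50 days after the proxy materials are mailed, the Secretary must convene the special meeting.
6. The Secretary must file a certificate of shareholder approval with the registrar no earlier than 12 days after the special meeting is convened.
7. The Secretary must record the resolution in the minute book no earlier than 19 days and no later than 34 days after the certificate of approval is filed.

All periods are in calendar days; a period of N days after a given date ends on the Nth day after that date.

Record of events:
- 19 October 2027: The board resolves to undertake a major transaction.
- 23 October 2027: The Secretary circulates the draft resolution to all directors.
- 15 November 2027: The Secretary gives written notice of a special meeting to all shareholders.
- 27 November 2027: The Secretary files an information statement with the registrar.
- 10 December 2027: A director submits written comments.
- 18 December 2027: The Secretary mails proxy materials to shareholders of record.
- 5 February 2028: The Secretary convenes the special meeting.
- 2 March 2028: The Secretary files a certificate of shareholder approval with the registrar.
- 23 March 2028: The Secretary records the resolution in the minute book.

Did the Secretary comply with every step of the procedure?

No

(1) due by 19 October 2027 + 38 days = 26 November 2027; 23 October 2027 is within that limit.
(2) the permitted window runs from 23 October 2027 + 5 = 28 October 2027 to 23 October 2027 + 20 = 12 November 2027; done 15 November 2027 — 3 days after the window closed.
The analysis stops there.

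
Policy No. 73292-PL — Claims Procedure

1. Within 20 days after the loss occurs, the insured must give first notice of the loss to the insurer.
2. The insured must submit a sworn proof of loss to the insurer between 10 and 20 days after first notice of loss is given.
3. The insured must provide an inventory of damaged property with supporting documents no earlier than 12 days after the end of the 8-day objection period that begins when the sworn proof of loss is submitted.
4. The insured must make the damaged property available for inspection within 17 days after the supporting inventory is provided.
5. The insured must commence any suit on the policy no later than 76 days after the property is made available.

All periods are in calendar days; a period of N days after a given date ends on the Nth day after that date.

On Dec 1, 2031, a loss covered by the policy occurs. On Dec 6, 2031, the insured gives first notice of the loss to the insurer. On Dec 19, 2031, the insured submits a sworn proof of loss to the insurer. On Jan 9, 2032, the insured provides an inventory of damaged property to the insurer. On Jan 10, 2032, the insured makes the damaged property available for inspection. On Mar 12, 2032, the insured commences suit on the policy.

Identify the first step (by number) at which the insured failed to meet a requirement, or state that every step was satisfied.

None — every step was satisfied

Step 1: 20 days after Dec 1, 2031 (when the loss occurs) is Dec 21, 2031; Dec 6, 2031 is within that limit.
Step 2: the window is 10–20 days after Dec 6, 2031 (when first notice of loss is given), so Dec 16, 2031 through Dec 26, 2031; Dec 19, 2031 falls inside that range.
Step 3: the earliest permitted date is 12 days after Dec 27, 2031 (end of the 8-day objection period, which began when the sworn proof of loss is submitted on Dec 19, 2031), i.e. Jan 8, 2032; done Jan 9, 2032 — permitted.
Step 4: 17 days after Jan 9, 2032 (when the supporting inventory is provided) is Jan 26, 2032; completed Jan 10, 2032, before the deadline.
Step 5: 76 days after Jan 10, 2032 (when the property is made available) is Mar 26, 2032; done Mar 12, 2032 — timely.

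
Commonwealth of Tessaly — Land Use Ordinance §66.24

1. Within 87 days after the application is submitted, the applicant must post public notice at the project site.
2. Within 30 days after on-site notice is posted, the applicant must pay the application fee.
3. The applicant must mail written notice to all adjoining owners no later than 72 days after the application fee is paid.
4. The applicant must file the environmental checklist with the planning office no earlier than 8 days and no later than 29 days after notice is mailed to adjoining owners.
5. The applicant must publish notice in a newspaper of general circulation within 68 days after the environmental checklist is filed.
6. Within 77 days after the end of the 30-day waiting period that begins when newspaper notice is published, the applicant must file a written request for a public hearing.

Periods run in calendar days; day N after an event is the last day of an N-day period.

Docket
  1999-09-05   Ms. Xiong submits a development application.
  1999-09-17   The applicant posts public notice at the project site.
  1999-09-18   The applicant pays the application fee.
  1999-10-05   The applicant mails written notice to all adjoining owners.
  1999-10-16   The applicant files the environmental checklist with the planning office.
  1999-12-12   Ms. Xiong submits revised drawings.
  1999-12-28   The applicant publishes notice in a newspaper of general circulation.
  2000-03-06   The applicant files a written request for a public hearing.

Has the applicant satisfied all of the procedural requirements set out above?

(1) due by 1999-09-05 + 87 days = 1999-12-01; completed 1999-09-17, before the deadline.
(2) due by 1999-09-17 + 30 days = 1999-10-17; completed 1999-09-18, before the deadline.
(3) due by 1999-09-18 + 72 days = 1999-11-29; done 1999-10-05 — timely.
(4) the permitted window runs from 1999-10-05 + 8 = 1999-10-13 to 1999-10-05 + 29 = 1999-11-03; 1999-10-16 falls inside that range.
(5) due by 1999-10-16 + 68 days = 1999-12-23; 1999-12-28 misses that deadline by 5 days.

No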